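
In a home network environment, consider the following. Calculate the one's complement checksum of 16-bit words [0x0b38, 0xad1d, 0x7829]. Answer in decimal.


Given words: [0x0b38, 0xad1d, 0x7829]
Step 1: Sum all words
Raw sum = 2872 + 44317 + 30761 = 77950
Step 2: Fold carry: (12414 + 1) = 12415
One's complement = ~12415 & 0xFFFF = 53120

53120


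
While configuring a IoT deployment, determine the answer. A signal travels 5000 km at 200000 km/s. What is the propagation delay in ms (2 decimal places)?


Given: distance = 5000 km, speed = 200000 km/s
Delay = distance / speed = 5000 / 200000 seconds
Delay in ms = 5000 * 1000 / 200000
Delay = 25.0000 ms
Rounded to 2 dp = 25.00 ms

25.00


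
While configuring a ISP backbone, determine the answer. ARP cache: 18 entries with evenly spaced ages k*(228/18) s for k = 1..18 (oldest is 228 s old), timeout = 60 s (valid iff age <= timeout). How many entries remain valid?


Ages are k * 228/18 s for k = 1..18 (spacing = 12.6667 s).
Entry k is valid iff k * 228/18 <= 60 iff k <= 18 * 60 / 228 = 4.7368
n_valid = floor(4.7368) = 4
(n_stale = 18 - 4 = 14)

4


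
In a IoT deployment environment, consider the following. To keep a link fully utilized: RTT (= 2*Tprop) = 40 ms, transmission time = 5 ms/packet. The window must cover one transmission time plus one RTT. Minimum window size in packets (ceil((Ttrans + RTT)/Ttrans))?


Given: Ttrans = 5 ms, RTT = 40 ms (= 2 * Tprop, Tprop = 20 ms)
Time until first ACK returns = Ttrans + RTT = 5 + 40 = 45 ms
Need W * Ttrans >= Ttrans + RTT  ->  W >= (Ttrans + RTT) / Ttrans
(Ttrans + RTT) / Ttrans = 45 / 5 = 9
W_min = ceil(9) = 9

9


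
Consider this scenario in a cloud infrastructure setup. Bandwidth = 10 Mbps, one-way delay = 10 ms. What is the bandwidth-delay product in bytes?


Given: bandwidth = 10 Mbps, delay = 10 ms
BDP in bits = 10 * 10^6 * 10 / 1000
BDP in bits = 100000
BDP in bytes = 100000 / 8 = 12500

12500


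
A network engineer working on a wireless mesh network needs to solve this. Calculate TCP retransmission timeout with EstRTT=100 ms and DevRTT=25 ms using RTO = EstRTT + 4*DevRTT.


Given: EstRTT = 100 ms, DevRTT = 25 ms
Timeout = EstRTT + 4 * DevRTT
4 * DevRTT = 4 * 25 = 100
Timeout = 100 + 100 = 200 ms

200


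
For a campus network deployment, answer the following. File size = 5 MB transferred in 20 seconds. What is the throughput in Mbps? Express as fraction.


Given: file = 5 MB, time = 20 s
File in Mb = 5 * 8 = 40 Mb
Throughput = 40 / 20 Mbps
Throughput = 2 Mbps

2


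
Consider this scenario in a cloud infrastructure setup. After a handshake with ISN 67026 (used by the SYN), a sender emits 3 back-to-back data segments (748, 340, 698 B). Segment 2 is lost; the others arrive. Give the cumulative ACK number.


SYN uses sequence number 67026; first data byte = ISN + 1 = 67027.
Segment 1: SEQ = 67027, len = 748 B, covers [67027, 67774]
Segment 2: SEQ = 67775, len = 340 B, covers [67775, 68114] [LOST]
Segment 3: SEQ = 68115, len = 698 B, covers [68115, 68812]
In-order data received: bytes [67027, 67774] (segments 1..1).
Segment 2 missing -> gap begins at byte 67775; later segments buffered out of order.
Cumulative ACK = next expected in-order byte = 67027 + 748 = 67775

67775


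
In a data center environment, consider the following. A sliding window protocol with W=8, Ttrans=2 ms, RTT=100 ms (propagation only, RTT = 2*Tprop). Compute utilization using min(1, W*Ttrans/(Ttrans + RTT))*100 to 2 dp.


Given: W = 8, Ttrans = 2 ms, RTT = 100 ms (= 2 * Tprop, Tprop = 50 ms)
Cycle time = Ttrans + RTT = 2 + 100 = 102 ms (first packet sent until its ACK returns)
W * Ttrans = 8 * 2 = 16 ms of sending per cycle
W * Ttrans / (Ttrans + RTT) = 16 / 102 = 0.156863
U = min(1, 0.156863) = 0.156863
U% = 15.69%

15.69


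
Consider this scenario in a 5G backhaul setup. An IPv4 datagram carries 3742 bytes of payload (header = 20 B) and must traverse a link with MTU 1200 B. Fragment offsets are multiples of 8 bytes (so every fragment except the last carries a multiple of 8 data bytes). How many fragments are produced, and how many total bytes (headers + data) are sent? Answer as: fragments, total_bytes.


Max data per non-final fragment = floor((MTU - header)/8)*8 = floor((1200 - 20)/8)*8 = floor(1180/8)*8 = 1176 B
Final fragment needs no 8-byte alignment: it can carry up to MTU - header = 1180 B
Non-final fragments needed = ceil((payload - 1180) / 1176) = ceil(2562/1176) = ceil(2.1786) = 3
Number of fragments = 3 + 1 = 4
Fragment sizes (data): 3 * 1176 B + 214 B (last, 214 <= 1180 OK)
Total bytes sent = payload + n_frags * header = 3742 + 4*20 = 3742 + 80 = 3822 B

4, 3822


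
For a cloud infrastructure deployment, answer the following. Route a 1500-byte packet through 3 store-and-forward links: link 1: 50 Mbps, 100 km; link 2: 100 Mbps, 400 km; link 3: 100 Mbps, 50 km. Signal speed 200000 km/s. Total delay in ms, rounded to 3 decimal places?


Packet = 1500 bytes = 12000 bits. Store-and-forward: sum (t_trans + t_prop) per link.
Link 1: t_trans = 12000/(50*10^6) s = 0.2400 ms; t_prop = 100/200000 s = 0.5000 ms; subtotal = 0.7400 ms
Link 2: t_trans = 12000/(100*10^6) s = 0.1200 ms; t_prop = 400/200000 s = 2.0000 ms; subtotal = 2.1200 ms
Link 3: t_trans = 12000/(100*10^6) s = 0.1200 ms; t_prop = 50/200000 s = 0.2500 ms; subtotal = 0.3700 ms
End-to-end = 0.7400 + 2.1200 + 0.3700 = 3.2300 ms -> 3.230 ms (3 dp)

3.230


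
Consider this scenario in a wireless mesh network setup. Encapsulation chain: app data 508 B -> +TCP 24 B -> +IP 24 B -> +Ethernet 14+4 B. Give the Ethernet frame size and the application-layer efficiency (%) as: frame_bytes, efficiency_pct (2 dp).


TCP segment = 508 + 24 = 532 B
IP packet = 532 + 24 = 556 B
Ethernet frame = 556 + 14 + 4 = 574 B
Efficiency = app / frame = 508 / 574 = 0.885017 = 88.5017% -> 88.50% (2 dp)

574, 88.50


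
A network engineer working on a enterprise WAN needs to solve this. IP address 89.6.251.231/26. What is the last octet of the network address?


Given: IP = 89.6.251.231, prefix = /26
Subnet mask = 255.255.255.192
Last octet of IP: 231
Last octet of mask: 192
Network last octet = 231 AND 192 = 192

192


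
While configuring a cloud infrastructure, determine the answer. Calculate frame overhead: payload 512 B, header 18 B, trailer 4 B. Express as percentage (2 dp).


Given: payload = 512 B, header = 18 B, trailer = 4 B
Overhead bytes = header + trailer = 18 + 4 = 22
Total frame = payload + overhead = 512 + 22 = 534
Overhead % = 22 / 534 * 100 = 4.1199% -> 4.12% (2 dp)

4.12


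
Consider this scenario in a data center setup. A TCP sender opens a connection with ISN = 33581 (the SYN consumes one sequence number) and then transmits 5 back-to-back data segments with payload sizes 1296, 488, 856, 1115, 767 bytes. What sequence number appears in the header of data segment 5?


The SYN occupies sequence number ISN = 33581, so the first data byte is ISN + 1 = 33582.
SEQ of data segment i = (ISN + 1) + sum of payload sizes of segments 1..i-1.
Segment 1: SEQ = 33582, payload = 1296 bytes
Segment 2: SEQ = 34878, payload = 488 bytes
Segment 3: SEQ = 35366, payload = 856 bytes
Segment 4: SEQ = 36222, payload = 1115 bytes
Segment 5: SEQ = 37337, payload = 767 bytes
SEQ of segment 5 = 33582 + 1296 + 488 + 856 + 1115 = 37337

37337


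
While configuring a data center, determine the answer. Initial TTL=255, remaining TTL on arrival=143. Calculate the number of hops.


Given: initial TTL = 255, received TTL = 143
Hops = initial TTL - received TTL
Hops = 255 - 143 = 112

112


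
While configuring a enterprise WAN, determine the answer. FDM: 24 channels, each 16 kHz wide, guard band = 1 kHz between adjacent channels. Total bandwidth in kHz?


Given: 24 channels, 16 kHz each, guard = 1 kHz
Channel bandwidth = 24 * 16 = 384 kHz
Guard bands = 23 gaps * 1 kHz = 23 kHz
Total = 384 + 23 = 407 kHz

407


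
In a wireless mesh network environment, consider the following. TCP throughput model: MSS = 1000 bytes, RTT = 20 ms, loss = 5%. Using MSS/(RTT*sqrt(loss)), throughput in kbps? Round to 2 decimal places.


Given: MSS = 1000 bytes, RTT = 20 ms, loss = 5%
RTT in seconds = 20 / 1000 = 0.02
Loss rate = 5% = 0.05
sqrt(loss) = sqrt(0.05) = 0.223606797750
Throughput (bytes/s) = 1000 / (0.02 * 0.223606797750) = 223606.7977
Throughput (kbps) = 223606.7977 * 8 / 1000 = 1788.854382 -> 1788.85 kbps (2 dp)

1788.85


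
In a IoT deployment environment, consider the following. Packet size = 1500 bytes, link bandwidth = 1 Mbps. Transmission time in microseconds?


Given: packet = 1500 bytes, bandwidth = 1 Mbps
Packet in bits = 1500 * 8 = 12000 bits
Bandwidth = 1 * 10^6 = 1000000 bps
Time = 12000 / 1000000 seconds
Time in us = 12000 * 10^6 / 1000000 = 12000

12000


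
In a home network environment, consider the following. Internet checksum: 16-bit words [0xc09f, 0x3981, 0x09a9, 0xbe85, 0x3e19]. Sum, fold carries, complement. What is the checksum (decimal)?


Given words: [0xc09f, 0x3981, 0x09a9, 0xbe85, 0x3e19]
Step 1: Sum all words
Raw sum = 49311 + 14721 + 2473 + 48773 + 15897 = 131175
Step 2: Fold carry: (103 + 2) = 105
One's complement = ~105 & 0xFFFF = 65430

65430


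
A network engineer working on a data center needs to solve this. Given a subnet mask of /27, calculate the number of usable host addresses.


Given: subnet mask /27
Host bits = 32 - 27 = 5
Total addresses = 2^5 = 32
Usable hosts = 32 - 2 (network + broadcast) = 30

30


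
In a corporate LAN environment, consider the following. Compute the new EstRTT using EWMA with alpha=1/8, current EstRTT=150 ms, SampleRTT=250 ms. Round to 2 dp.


Given: EstRTT = 150 ms, SampleRTT = 250 ms, alpha = 1/8
New EstRTT = (1 - alpha) * EstRTT + alpha * SampleRTT
(7/8) * 150 = 131.25
(1/8) * 250 = 31.25
New EstRTT = 131.25 + 31.25 = 162.5 ms -> 162.50 ms (2 dp)

162.50


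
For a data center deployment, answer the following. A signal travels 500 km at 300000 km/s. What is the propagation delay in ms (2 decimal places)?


Given: distance = 500 km, speed = 300000 km/s
Delay = distance / speed = 500 / 300000 seconds
Delay in ms = 500 * 1000 / 300000
Delay = 1.6667 ms
Rounded to 2 dp = 1.67 ms

1.67


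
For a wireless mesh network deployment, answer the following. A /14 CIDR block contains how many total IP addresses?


Given: CIDR prefix /14
Host bits = 32 - 14 = 18
Total addresses = 2^18 = 262144

262144


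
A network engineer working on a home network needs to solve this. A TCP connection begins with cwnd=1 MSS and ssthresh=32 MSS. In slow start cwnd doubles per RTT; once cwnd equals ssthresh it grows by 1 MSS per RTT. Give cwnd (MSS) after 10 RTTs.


RTT 0: cwnd = 1 MSS (initial)
RTT 1: cwnd = 2 MSS (slow start, doubled)
RTT 2: cwnd = 4 MSS (slow start, doubled)
RTT 3: cwnd = 8 MSS (slow start, doubled)
RTT 4: cwnd = 16 MSS (slow start, doubled)
RTT 5: cwnd = 32 MSS (slow start, doubled)
RTT 6: cwnd = 33 MSS (congestion avoidance, +1)
RTT 7: cwnd = 34 MSS (congestion avoidance, +1)
RTT 8: cwnd = 35 MSS (congestion avoidance, +1)
RTT 9: cwnd = 36 MSS (congestion avoidance, +1)
RTT 10: cwnd = 37 MSS (congestion avoidance, +1)

37


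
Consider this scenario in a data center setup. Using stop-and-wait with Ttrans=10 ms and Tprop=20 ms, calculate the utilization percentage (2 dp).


Given: Ttrans = 10 ms, Tprop = 20 ms
RTT = 2 * Tprop = 2 * 20 = 40 ms
U = Ttrans / (Ttrans + RTT)
U = 10 / (10 + 40)
U = 10 / 50 = 0.2
U% = 20.00%

20.00


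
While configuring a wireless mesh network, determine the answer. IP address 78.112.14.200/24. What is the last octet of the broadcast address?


Given: IP = 78.112.14.200, prefix = /24
Host bits = 32 - 24 = 8
Network last octet = 200 AND mask = 0
Host part size = 2^8 - 1 = 255
Broadcast last octet = 0 OR 255 = 255

255


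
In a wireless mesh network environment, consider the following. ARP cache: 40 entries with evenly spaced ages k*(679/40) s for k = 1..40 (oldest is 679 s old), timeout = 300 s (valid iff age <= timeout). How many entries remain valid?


Ages are k * 679/40 s for k = 1..40 (spacing = 16.9750 s).
Entry k is valid iff k * 679/40 <= 300 iff k <= 40 * 300 / 679 = 17.6730
n_valid = floor(17.6730) = 17
(n_stale = 40 - 17 = 23)

17


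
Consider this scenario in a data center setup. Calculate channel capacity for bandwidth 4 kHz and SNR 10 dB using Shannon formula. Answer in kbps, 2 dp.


Given: B = 4 kHz, SNR = 10 dB
SNR linear = 10^(10/10) = 10
1 + SNR = 11
log2(11) = 3.4594316186
C = 4 * 1000 * 3.4594316186 = 13837.7265 bps
C = 13.837726 kbps -> 13.84 kbps (2 dp)

13.84


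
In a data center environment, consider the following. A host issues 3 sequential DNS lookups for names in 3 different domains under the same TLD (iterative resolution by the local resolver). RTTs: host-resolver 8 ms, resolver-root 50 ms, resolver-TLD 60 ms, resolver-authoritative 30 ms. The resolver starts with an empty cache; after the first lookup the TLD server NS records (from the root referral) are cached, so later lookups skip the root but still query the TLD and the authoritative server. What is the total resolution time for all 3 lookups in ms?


Lookup 1 (cold cache): local + root + TLD + auth = 8 + 50 + 60 + 30 = 148 ms
Lookups 2..3 (TLD NS cached -> skip root; new domain -> still ask TLD and auth): local + TLD + auth = 8 + 60 + 30 = 98 ms each
Remaining 2 lookups: 2 * 98 = 196 ms
Total = 148 + 196 = 344 ms

344


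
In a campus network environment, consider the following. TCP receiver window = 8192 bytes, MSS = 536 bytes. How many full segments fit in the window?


Given: RWND = 8192 bytes, MSS = 536 bytes
Full segments = floor(RWND / MSS)
Full segments = floor(8192 / 536)
Full segments = floor(15.2836) = 15

15


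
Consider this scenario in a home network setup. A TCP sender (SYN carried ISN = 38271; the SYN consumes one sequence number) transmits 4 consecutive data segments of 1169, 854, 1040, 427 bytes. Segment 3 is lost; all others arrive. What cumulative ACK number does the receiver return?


SYN uses sequence number 38271; first data byte = ISN + 1 = 38272.
Segment 1: SEQ = 38272, len = 1169 B, covers [38272, 39440]
Segment 2: SEQ = 39441, len = 854 B, covers [39441, 40294]
Segment 3: SEQ = 40295, len = 1040 B, covers [40295, 41334] [LOST]
Segment 4: SEQ = 41335, len = 427 B, covers [41335, 41761]
In-order data received: bytes [38272, 40294] (segments 1..2).
Segment 3 missing -> gap begins at byte 40295; later segments buffered out of order.
Cumulative ACK = next expected in-order byte = 38272 + 1169 + 854 = 40295

40295


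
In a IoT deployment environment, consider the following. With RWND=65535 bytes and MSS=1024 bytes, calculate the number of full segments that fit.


Given: RWND = 65535 bytes, MSS = 1024 bytes
Full segments = floor(RWND / MSS)
Full segments = floor(65535 / 1024)
Full segments = floor(63.999) = 63

63


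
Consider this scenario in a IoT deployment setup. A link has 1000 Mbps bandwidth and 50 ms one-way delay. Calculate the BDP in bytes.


Given: bandwidth = 1000 Mbps, delay = 50 ms
BDP in bits = 1000 * 10^6 * 50 / 1000
BDP in bits = 50000000
BDP in bytes = 50000000 / 8 = 6250000

6250000


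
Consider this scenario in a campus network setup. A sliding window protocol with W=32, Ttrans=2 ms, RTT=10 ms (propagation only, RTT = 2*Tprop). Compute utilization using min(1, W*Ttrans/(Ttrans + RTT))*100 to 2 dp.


Given: W = 32, Ttrans = 2 ms, RTT = 10 ms (= 2 * Tprop, Tprop = 5 ms)
Cycle time = Ttrans + RTT = 2 + 10 = 12 ms (first packet sent until its ACK returns)
W * Ttrans = 32 * 2 = 64 ms of sending per cycle
W * Ttrans / (Ttrans + RTT) = 64 / 12 = 5.333333
U = min(1, 5.333333) = 1.000000
U% = 100.00%

100.00


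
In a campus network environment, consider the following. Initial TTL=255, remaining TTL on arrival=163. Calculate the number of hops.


Given: initial TTL = 255, received TTL = 163
Hops = initial TTL - received TTL
Hops = 255 - 163 = 92

92


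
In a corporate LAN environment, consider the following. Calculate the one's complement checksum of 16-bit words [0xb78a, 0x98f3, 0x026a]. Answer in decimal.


Given words: [0xb78a, 0x98f3, 0x026a]
Step 1: Sum all words
Raw sum = 46986 + 39155 + 618 = 86759
Step 2: Fold carry: (21223 + 1) = 21224
One's complement = ~21224 & 0xFFFF = 44311

44311


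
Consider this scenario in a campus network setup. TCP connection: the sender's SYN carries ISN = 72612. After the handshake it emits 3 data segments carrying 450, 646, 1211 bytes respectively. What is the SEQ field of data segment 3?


The SYN occupies sequence number ISN = 72612, so the first data byte is ISN + 1 = 72613.
SEQ of data segment i = (ISN + 1) + sum of payload sizes of segments 1..i-1.
Segment 1: SEQ = 72613, payload = 450 bytes
Segment 2: SEQ = 73063, payload = 646 bytes
Segment 3: SEQ = 73709, payload = 1211 bytes
SEQ of segment 3 = 72613 + 450 + 646 = 73709

73709


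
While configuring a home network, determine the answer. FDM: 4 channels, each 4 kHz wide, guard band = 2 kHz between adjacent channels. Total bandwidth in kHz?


Given: 4 channels, 4 kHz each, guard = 2 kHz
Channel bandwidth = 4 * 4 = 16 kHz
Guard bands = 3 gaps * 2 kHz = 6 kHz
Total = 16 + 6 = 22 kHz

22


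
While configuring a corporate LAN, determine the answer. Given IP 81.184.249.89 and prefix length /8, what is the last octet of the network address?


Given: IP = 81.184.249.89, prefix = /8
Subnet mask = 255.0.0.0
Last octet of IP: 89
Last octet of mask: 0
Network last octet = 89 AND 0 = 0

0


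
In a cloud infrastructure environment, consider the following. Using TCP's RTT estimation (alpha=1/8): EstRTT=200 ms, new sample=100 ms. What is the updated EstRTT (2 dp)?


Given: EstRTT = 200 ms, SampleRTT = 100 ms, alpha = 1/8
New EstRTT = (1 - alpha) * EstRTT + alpha * SampleRTT
(7/8) * 200 = 175
(1/8) * 100 = 12.5
New EstRTT = 175 + 12.5 = 187.5 ms -> 187.50 ms (2 dp)

187.50


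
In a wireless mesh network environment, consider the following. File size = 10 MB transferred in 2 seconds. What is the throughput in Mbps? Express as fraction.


Given: file = 10 MB, time = 2 s
File in Mb = 10 * 8 = 80 Mb
Throughput = 80 / 2 Mbps
Throughput = 40 Mbps

40


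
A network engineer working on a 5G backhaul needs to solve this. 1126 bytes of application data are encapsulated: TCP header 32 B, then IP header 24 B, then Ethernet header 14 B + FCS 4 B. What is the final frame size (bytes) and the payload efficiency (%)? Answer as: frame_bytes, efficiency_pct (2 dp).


TCP segment = 1126 + 32 = 1158 B
IP packet = 1158 + 24 = 1182 B
Ethernet frame = 1182 + 14 + 4 = 1200 B
Efficiency = app / frame = 1126 / 1200 = 0.938333 = 93.8333% -> 93.83% (2 dp)

1200, 93.83


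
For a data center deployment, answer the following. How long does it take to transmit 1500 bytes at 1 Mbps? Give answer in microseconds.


Given: packet = 1500 bytes, bandwidth = 1 Mbps
Packet in bits = 1500 * 8 = 12000 bits
Bandwidth = 1 * 10^6 = 1000000 bps
Time = 12000 / 1000000 seconds
Time in us = 12000 * 10^6 / 1000000 = 12000

12000


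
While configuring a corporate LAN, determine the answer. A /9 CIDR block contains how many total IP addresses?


Given: CIDR prefix /9
Host bits = 32 - 9 = 23
Total addresses = 2^23 = 8388608

8388608


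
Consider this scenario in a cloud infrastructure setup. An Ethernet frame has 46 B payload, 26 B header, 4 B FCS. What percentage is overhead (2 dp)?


Given: payload = 46 B, header = 26 B, trailer = 4 B
Overhead bytes = header + trailer = 26 + 4 = 30
Total frame = payload + overhead = 46 + 30 = 76
Overhead % = 30 / 76 * 100 = 39.4737% -> 39.47% (2 dp)

39.47


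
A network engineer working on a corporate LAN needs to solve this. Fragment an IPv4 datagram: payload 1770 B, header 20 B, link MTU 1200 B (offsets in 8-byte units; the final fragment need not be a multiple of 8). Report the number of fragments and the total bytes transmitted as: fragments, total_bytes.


Max data per non-final fragment = floor((MTU - header)/8)*8 = floor((1200 - 20)/8)*8 = floor(1180/8)*8 = 1176 B
Final fragment needs no 8-byte alignment: it can carry up to MTU - header = 1180 B
Non-final fragments needed = ceil((payload - 1180) / 1176) = ceil(590/1176) = ceil(0.5017) = 1
Number of fragments = 1 + 1 = 2
Fragment sizes (data): 1 * 1176 B + 594 B (last, 594 <= 1180 OK)
Total bytes sent = payload + n_frags * header = 1770 + 2*20 = 1770 + 40 = 1810 B

2, 1810


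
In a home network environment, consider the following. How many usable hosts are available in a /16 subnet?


Given: subnet mask /16
Host bits = 32 - 16 = 16
Total addresses = 2^16 = 65536
Usable hosts = 65536 - 2 (network + broadcast) = 65534

65534


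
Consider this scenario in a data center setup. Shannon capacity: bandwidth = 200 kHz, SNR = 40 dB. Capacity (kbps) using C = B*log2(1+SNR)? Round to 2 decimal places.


Given: B = 200 kHz, SNR = 40 dB
SNR linear = 10^(40/10) = 10000
1 + SNR = 10001
log2(10001) = 13.2878566418
C = 200 * 1000 * 13.2878566418 = 2657571.3284 bps
C = 2657.571328 kbps -> 2657.57 kbps (2 dp)

2657.57


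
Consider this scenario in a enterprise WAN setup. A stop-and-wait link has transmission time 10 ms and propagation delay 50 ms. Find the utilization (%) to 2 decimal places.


Given: Ttrans = 10 ms, Tprop = 50 ms
RTT = 2 * Tprop = 2 * 50 = 100 ms
U = Ttrans / (Ttrans + RTT)
U = 10 / (10 + 100)
U = 10 / 110 = 0.090909
U% = 9.09%

9.09


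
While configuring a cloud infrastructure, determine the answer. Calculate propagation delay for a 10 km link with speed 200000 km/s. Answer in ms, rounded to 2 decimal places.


Given: distance = 10 km, speed = 200000 km/s
Delay = distance / speed = 10 / 200000 seconds
Delay in ms = 10 * 1000 / 200000
Delay = 0.0500 ms
Rounded to 2 dp = 0.05 ms

0.05


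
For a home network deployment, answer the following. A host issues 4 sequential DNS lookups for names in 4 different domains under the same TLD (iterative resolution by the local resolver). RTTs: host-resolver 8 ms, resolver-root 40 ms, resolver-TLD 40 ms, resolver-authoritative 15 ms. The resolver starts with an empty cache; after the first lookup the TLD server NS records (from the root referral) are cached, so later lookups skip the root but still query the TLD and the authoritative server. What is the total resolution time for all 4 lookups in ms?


Lookup 1 (cold cache): local + root + TLD + auth = 8 + 40 + 40 + 15 = 103 ms
Lookups 2..4 (TLD NS cached -> skip root; new domain -> still ask TLD and auth): local + TLD + auth = 8 + 40 + 15 = 63 ms each
Remaining 3 lookups: 3 * 63 = 189 ms
Total = 103 + 189 = 292 ms

292


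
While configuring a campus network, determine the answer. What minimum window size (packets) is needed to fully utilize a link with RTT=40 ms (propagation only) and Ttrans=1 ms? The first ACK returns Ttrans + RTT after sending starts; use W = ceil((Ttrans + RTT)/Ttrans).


Given: Ttrans = 1 ms, RTT = 40 ms (= 2 * Tprop, Tprop = 20 ms)
Time until first ACK returns = Ttrans + RTT = 1 + 40 = 41 ms
Need W * Ttrans >= Ttrans + RTT  ->  W >= (Ttrans + RTT) / Ttrans
(Ttrans + RTT) / Ttrans = 41 / 1 = 41
W_min = ceil(41) = 41

41


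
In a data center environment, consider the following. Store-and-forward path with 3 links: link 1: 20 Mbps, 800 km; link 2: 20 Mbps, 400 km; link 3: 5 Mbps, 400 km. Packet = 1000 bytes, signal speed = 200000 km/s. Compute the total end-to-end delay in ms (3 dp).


Packet = 1000 bytes = 8000 bits. Store-and-forward: sum (t_trans + t_prop) per link.
Link 1: t_trans = 8000/(20*10^6) s = 0.4000 ms; t_prop = 800/200000 s = 4.0000 ms; subtotal = 4.4000 ms
Link 2: t_trans = 8000/(20*10^6) s = 0.4000 ms; t_prop = 400/200000 s = 2.0000 ms; subtotal = 2.4000 ms
Link 3: t_trans = 8000/(5*10^6) s = 1.6000 ms; t_prop = 400/200000 s = 2.0000 ms; subtotal = 3.6000 ms
End-to-end = 4.4000 + 2.4000 + 3.6000 = 10.4000 ms -> 10.400 ms (3 dp)

10.400


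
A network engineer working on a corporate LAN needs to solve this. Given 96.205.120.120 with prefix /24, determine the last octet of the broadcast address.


Given: IP = 96.205.120.120, prefix = /24
Host bits = 32 - 24 = 8
Network last octet = 120 AND mask = 0
Host part size = 2^8 - 1 = 255
Broadcast last octet = 0 OR 255 = 255

255


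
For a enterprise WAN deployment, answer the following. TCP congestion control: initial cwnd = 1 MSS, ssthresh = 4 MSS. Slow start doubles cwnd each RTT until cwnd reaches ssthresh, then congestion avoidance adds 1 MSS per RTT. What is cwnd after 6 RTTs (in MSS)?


RTT 0: cwnd = 1 MSS (initial)
RTT 1: cwnd = 2 MSS (slow start, doubled)
RTT 2: cwnd = 4 MSS (slow start, doubled)
RTT 3: cwnd = 5 MSS (congestion avoidance, +1)
RTT 4: cwnd = 6 MSS (congestion avoidance, +1)
RTT 5: cwnd = 7 MSS (congestion avoidance, +1)
RTT 6: cwnd = 8 MSS (congestion avoidance, +1)

8


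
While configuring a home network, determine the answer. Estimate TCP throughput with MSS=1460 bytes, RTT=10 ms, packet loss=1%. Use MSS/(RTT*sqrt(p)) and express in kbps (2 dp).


Given: MSS = 1460 bytes, RTT = 10 ms, loss = 1%
RTT in seconds = 10 / 1000 = 0.01
Loss rate = 1% = 0.01
sqrt(loss) = sqrt(0.01) = 0.1
Throughput (bytes/s) = 1460 / (0.01 * 0.1) = 1460000.0000
Throughput (kbps) = 1460000.0000 * 8 / 1000 = 11680.000000 -> 11680.00 kbps (2 dp)

11680.00


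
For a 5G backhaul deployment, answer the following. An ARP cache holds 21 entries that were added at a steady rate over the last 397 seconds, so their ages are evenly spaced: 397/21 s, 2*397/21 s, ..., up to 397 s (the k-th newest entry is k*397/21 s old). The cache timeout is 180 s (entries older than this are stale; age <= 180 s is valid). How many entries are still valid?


Ages are k * 397/21 s for k = 1..21 (spacing = 18.9048 s).
Entry k is valid iff k * 397/21 <= 180 iff k <= 21 * 180 / 397 = 9.5214
n_valid = floor(9.5214) = 9
(n_stale = 21 - 9 = 12)

9


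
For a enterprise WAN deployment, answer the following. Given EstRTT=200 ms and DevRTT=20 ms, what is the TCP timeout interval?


Given: EstRTT = 200 ms, DevRTT = 20 ms
Timeout = EstRTT + 4 * DevRTT
4 * DevRTT = 4 * 20 = 80
Timeout = 200 + 80 = 280 ms

280


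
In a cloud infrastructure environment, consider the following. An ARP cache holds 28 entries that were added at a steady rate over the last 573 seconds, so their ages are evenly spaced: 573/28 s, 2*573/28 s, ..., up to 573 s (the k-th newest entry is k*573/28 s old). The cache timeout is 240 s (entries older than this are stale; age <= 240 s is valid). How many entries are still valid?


Ages are k * 573/28 s for k = 1..28 (spacing = 20.4643 s).
Entry k is valid iff k * 573/28 <= 240 iff k <= 28 * 240 / 573 = 11.7277
n_valid = floor(11.7277) = 11
(n_stale = 28 - 11 = 17)

11


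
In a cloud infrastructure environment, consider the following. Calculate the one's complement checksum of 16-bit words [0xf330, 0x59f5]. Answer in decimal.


Given words: [0xf330, 0x59f5]
Step 1: Sum all words
Raw sum = 62256 + 23029 = 85285
Step 2: Fold carry: (19749 + 1) = 19750
One's complement = ~19750 & 0xFFFF = 45785

45785


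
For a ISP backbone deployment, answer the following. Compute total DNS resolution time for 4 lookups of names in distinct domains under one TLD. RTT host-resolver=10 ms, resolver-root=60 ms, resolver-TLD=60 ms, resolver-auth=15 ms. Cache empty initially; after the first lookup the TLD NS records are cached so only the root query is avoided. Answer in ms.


Lookup 1 (cold cache): local + root + TLD + auth = 10 + 60 + 60 + 15 = 145 ms
Lookups 2..4 (TLD NS cached -> skip root; new domain -> still ask TLD and auth): local + TLD + auth = 10 + 60 + 15 = 85 ms each
Remaining 3 lookups: 3 * 85 = 255 ms
Total = 145 + 255 = 400 ms

400


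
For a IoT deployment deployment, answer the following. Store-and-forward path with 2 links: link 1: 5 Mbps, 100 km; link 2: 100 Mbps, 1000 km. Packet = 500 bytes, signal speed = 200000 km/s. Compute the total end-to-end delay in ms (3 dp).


Packet = 500 bytes = 4000 bits. Store-and-forward: sum (t_trans + t_prop) per link.
Link 1: t_trans = 4000/(5*10^6) s = 0.8000 ms; t_prop = 100/200000 s = 0.5000 ms; subtotal = 1.3000 ms
Link 2: t_trans = 4000/(100*10^6) s = 0.0400 ms; t_prop = 1000/200000 s = 5.0000 ms; subtotal = 5.0400 ms
End-to-end = 1.3000 + 5.0400 = 6.3400 ms -> 6.340 ms (3 dp)

6.340


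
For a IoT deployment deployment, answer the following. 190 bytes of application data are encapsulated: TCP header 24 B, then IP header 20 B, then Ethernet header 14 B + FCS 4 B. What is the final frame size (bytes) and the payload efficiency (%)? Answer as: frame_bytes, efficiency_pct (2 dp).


TCP segment = 190 + 24 = 214 B
IP packet = 214 + 20 = 234 B
Ethernet frame = 234 + 14 + 4 = 252 B
Efficiency = app / frame = 190 / 252 = 0.753968 = 75.3968% -> 75.40% (2 dp)

252, 75.40


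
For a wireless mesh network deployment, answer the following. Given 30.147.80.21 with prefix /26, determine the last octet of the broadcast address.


Given: IP = 30.147.80.21, prefix = /26
Host bits = 32 - 26 = 6
Network last octet = 21 AND mask = 0
Host part size = 2^6 - 1 = 63
Broadcast last octet = 0 OR 63 = 63

63


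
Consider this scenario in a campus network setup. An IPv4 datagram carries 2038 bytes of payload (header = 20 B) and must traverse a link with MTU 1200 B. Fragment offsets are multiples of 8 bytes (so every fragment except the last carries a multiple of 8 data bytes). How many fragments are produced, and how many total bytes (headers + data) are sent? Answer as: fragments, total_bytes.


Max data per non-final fragment = floor((MTU - header)/8)*8 = floor((1200 - 20)/8)*8 = floor(1180/8)*8 = 1176 B
Final fragment needs no 8-byte alignment: it can carry up to MTU - header = 1180 B
Non-final fragments needed = ceil((payload - 1180) / 1176) = ceil(858/1176) = ceil(0.7296) = 1
Number of fragments = 1 + 1 = 2
Fragment sizes (data): 1 * 1176 B + 862 B (last, 862 <= 1180 OK)
Total bytes sent = payload + n_frags * header = 2038 + 2*20 = 2038 + 40 = 2078 B

2, 2078


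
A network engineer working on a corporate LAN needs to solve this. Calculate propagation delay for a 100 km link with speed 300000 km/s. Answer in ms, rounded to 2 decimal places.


Given: distance = 100 km, speed = 300000 km/s
Delay = distance / speed = 100 / 300000 seconds
Delay in ms = 100 * 1000 / 300000
Delay = 0.3333 ms
Rounded to 2 dp = 0.33 ms

0.33


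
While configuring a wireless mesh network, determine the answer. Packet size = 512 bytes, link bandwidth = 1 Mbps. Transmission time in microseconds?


Given: packet = 512 bytes, bandwidth = 1 Mbps
Packet in bits = 512 * 8 = 4096 bits
Bandwidth = 1 * 10^6 = 1000000 bps
Time = 4096 / 1000000 seconds
Time in us = 4096 * 10^6 / 1000000 = 4096

4096


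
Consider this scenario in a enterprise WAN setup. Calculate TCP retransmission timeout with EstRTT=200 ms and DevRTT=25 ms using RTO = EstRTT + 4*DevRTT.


Given: EstRTT = 200 ms, DevRTT = 25 ms
Timeout = EstRTT + 4 * DevRTT
4 * DevRTT = 4 * 25 = 100
Timeout = 200 + 100 = 300 ms

300


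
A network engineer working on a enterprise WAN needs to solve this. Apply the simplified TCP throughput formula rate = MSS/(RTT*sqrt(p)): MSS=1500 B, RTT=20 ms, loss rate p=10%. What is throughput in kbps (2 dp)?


Given: MSS = 1500 bytes, RTT = 20 ms, loss = 10%
RTT in seconds = 20 / 1000 = 0.02
Loss rate = 10% = 0.1
sqrt(loss) = sqrt(0.1) = 0.316227766017
Throughput (bytes/s) = 1500 / (0.02 * 0.316227766017) = 237170.8245
Throughput (kbps) = 237170.8245 * 8 / 1000 = 1897.366596 -> 1897.37 kbps (2 dp)

1897.37


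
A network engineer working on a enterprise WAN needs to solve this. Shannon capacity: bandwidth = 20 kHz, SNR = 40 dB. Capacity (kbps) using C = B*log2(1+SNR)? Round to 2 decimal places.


Given: B = 20 kHz, SNR = 40 dB
SNR linear = 10^(40/10) = 10000
1 + SNR = 10001
log2(10001) = 13.2878566418
C = 20 * 1000 * 13.2878566418 = 265757.1328 bps
C = 265.757133 kbps -> 265.76 kbps (2 dp)

265.76


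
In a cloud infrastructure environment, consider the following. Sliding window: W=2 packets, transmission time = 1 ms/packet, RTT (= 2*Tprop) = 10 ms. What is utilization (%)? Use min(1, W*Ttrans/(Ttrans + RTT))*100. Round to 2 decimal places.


Given: W = 2, Ttrans = 1 ms, RTT = 10 ms (= 2 * Tprop, Tprop = 5 ms)
Cycle time = Ttrans + RTT = 1 + 10 = 11 ms (first packet sent until its ACK returns)
W * Ttrans = 2 * 1 = 2 ms of sending per cycle
W * Ttrans / (Ttrans + RTT) = 2 / 11 = 0.181818
U = min(1, 0.181818) = 0.181818
U% = 18.18%

18.18


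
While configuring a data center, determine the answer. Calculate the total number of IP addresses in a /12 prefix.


Given: CIDR prefix /12
Host bits = 32 - 12 = 20
Total addresses = 2^20 = 1048576

1048576


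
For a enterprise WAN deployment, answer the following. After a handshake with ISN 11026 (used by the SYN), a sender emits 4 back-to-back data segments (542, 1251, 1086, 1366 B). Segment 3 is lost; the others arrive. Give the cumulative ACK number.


SYN uses sequence number 11026; first data byte = ISN + 1 = 11027.
Segment 1: SEQ = 11027, len = 542 B, covers [11027, 11568]
Segment 2: SEQ = 11569, len = 1251 B, covers [11569, 12819]
Segment 3: SEQ = 12820, len = 1086 B, covers [12820, 13905] [LOST]
Segment 4: SEQ = 13906, len = 1366 B, covers [13906, 15271]
In-order data received: bytes [11027, 12819] (segments 1..2).
Segment 3 missing -> gap begins at byte 12820; later segments buffered out of order.
Cumulative ACK = next expected in-order byte = 11027 + 542 + 1251 = 12820

12820


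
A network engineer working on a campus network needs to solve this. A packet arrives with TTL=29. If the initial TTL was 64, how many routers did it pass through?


Given: initial TTL = 64, received TTL = 29
Hops = initial TTL - received TTL
Hops = 64 - 29 = 35

35


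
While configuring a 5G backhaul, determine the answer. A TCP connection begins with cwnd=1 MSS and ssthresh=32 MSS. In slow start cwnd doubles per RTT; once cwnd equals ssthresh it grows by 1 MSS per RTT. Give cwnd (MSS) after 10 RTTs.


RTT 0: cwnd = 1 MSS (initial)
RTT 1: cwnd = 2 MSS (slow start, doubled)
RTT 2: cwnd = 4 MSS (slow start, doubled)
RTT 3: cwnd = 8 MSS (slow start, doubled)
RTT 4: cwnd = 16 MSS (slow start, doubled)
RTT 5: cwnd = 32 MSS (slow start, doubled)
RTT 6: cwnd = 33 MSS (congestion avoidance, +1)
RTT 7: cwnd = 34 MSS (congestion avoidance, +1)
RTT 8: cwnd = 35 MSS (congestion avoidance, +1)
RTT 9: cwnd = 36 MSS (congestion avoidance, +1)
RTT 10: cwnd = 37 MSS (congestion avoidance, +1)

37


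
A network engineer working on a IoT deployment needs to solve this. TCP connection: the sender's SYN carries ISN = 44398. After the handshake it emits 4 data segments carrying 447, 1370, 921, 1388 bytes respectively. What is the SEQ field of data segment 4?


The SYN occupies sequence number ISN = 44398, so the first data byte is ISN + 1 = 44399.
SEQ of data segment i = (ISN + 1) + sum of payload sizes of segments 1..i-1.
Segment 1: SEQ = 44399, payload = 447 bytes
Segment 2: SEQ = 44846, payload = 1370 bytes
Segment 3: SEQ = 46216, payload = 921 bytes
Segment 4: SEQ = 47137, payload = 1388 bytes
SEQ of segment 4 = 44399 + 447 + 1370 + 921 = 47137

47137


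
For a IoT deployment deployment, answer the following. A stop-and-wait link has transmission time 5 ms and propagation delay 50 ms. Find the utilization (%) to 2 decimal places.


Given: Ttrans = 5 ms, Tprop = 50 ms
RTT = 2 * Tprop = 2 * 50 = 100 ms
U = Ttrans / (Ttrans + RTT)
U = 5 / (5 + 100)
U = 5 / 105 = 0.047619
U% = 4.76%

4.76


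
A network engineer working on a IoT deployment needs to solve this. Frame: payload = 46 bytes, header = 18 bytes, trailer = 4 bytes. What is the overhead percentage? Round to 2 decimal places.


Given: payload = 46 B, header = 18 B, trailer = 4 B
Overhead bytes = header + trailer = 18 + 4 = 22
Total frame = payload + overhead = 46 + 22 = 68
Overhead % = 22 / 68 * 100 = 32.3529% -> 32.35% (2 dp)

32.35


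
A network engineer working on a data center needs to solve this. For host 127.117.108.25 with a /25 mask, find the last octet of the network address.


Given: IP = 127.117.108.25, prefix = /25
Subnet mask = 255.255.255.128
Last octet of IP: 25
Last octet of mask: 128
Network last octet = 25 AND 128 = 0

0


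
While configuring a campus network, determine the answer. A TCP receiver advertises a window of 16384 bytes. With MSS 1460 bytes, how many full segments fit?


Given: RWND = 16384 bytes, MSS = 1460 bytes
Full segments = floor(RWND / MSS)
Full segments = floor(16384 / 1460)
Full segments = floor(11.2219) = 11

11


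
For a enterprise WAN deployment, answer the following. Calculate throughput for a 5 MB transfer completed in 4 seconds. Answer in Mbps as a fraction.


Given: file = 5 MB, time = 4 s
File in Mb = 5 * 8 = 40 Mb
Throughput = 40 / 4 Mbps
Throughput = 10 Mbps

10


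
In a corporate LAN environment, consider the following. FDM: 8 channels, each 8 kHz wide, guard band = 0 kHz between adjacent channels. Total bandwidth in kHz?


Given: 8 channels, 8 kHz each, guard = 0 kHz
Channel bandwidth = 8 * 8 = 64 kHz
Guard bands = 7 gaps * 0 kHz = 0 kHz
Total = 64 + 0 = 64 kHz

64


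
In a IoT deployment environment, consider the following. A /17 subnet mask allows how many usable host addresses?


Given: subnet mask /17
Host bits = 32 - 17 = 15
Total addresses = 2^15 = 32768
Usable hosts = 32768 - 2 (network + broadcast) = 32766

32766


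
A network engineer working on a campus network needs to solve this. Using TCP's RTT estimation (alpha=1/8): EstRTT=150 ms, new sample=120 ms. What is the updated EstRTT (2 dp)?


Given: EstRTT = 150 ms, SampleRTT = 120 ms, alpha = 1/8
New EstRTT = (1 - alpha) * EstRTT + alpha * SampleRTT
(7/8) * 150 = 131.25
(1/8) * 120 = 15
New EstRTT = 131.25 + 15 = 146.25 ms -> 146.25 ms (2 dp)

146.25


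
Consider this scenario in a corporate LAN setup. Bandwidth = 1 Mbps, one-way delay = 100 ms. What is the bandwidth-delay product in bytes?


Given: bandwidth = 1 Mbps, delay = 100 ms
BDP in bits = 1 * 10^6 * 100 / 1000
BDP in bits = 100000
BDP in bytes = 100000 / 8 = 12500

12500


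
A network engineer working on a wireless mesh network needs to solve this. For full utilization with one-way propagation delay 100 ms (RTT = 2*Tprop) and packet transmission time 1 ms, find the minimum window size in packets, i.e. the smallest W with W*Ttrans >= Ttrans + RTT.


Given: Ttrans = 1 ms, RTT = 200 ms (= 2 * Tprop, Tprop = 100 ms)
Time until first ACK returns = Ttrans + RTT = 1 + 200 = 201 ms
Need W * Ttrans >= Ttrans + RTT  ->  W >= (Ttrans + RTT) / Ttrans
(Ttrans + RTT) / Ttrans = 201 / 1 = 201
W_min = ceil(201) = 201

201


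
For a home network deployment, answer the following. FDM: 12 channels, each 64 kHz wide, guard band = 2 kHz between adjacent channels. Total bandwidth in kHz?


Given: 12 channels, 64 kHz each, guard = 2 kHz
Channel bandwidth = 12 * 64 = 768 kHz
Guard bands = 11 gaps * 2 kHz = 22 kHz
Total = 768 + 22 = 790 kHz

790


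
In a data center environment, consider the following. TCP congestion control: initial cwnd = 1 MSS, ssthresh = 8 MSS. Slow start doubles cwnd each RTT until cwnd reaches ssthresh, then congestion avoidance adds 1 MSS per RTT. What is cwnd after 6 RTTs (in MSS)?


RTT 0: cwnd = 1 MSS (initial)
RTT 1: cwnd = 2 MSS (slow start, doubled)
RTT 2: cwnd = 4 MSS (slow start, doubled)
RTT 3: cwnd = 8 MSS (slow start, doubled)
RTT 4: cwnd = 9 MSS (congestion avoidance, +1)
RTT 5: cwnd = 10 MSS (congestion avoidance, +1)
RTT 6: cwnd = 11 MSS (congestion avoidance, +1)

11


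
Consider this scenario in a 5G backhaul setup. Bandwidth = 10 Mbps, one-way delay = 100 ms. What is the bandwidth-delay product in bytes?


Given: bandwidth = 10 Mbps, delay = 100 ms
BDP in bits = 10 * 10^6 * 100 / 1000
BDP in bits = 1000000
BDP in bytes = 1000000 / 8 = 125000

125000


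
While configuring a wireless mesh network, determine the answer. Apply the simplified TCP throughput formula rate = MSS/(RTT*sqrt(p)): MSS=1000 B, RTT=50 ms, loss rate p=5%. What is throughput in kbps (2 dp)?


Given: MSS = 1000 bytes, RTT = 50 ms, loss = 5%
RTT in seconds = 50 / 1000 = 0.05
Loss rate = 5% = 0.05
sqrt(loss) = sqrt(0.05) = 0.223606797750
Throughput (bytes/s) = 1000 / (0.05 * 0.223606797750) = 89442.7191
Throughput (kbps) = 89442.7191 * 8 / 1000 = 715.541753 -> 715.54 kbps (2 dp)

715.54
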